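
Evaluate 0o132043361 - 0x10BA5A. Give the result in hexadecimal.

0o132043361 = 0x16846F1 in hexadecimal.
Subtract column by column in base 16:
  1-A → 7 (borrow)
  F-5-1 → 9
  6-A → C (borrow)
  4-B-1 → 8 (borrow)
  8-0-1 → 7
  6-1 → 5
  1-0 → 1

0x1578C97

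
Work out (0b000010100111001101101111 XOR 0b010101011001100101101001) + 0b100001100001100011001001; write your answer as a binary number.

First 0b000010100111001101101111 XOR 0b010101011001100101101001 = 0b010111111110101000000110.
Add column by column in base 2, right to left:
  0+1 = 1
  1+0 = 1
  1+0 = 1
  0+1 = 1
  0+0 = 0
  0+0 = 0
  0+1 = 1
  0+1 = 1
  0+0 = 0
  1+0 = 1
  0+0 = 0
  1+1 = 0 carry 1
  0+1+1 = 0 carry 1
  1+0+1 = 0 carry 1
  1+0+1 = 0 carry 1
  1+0+1 = 0 carry 1
  1+0+1 = 0 carry 1
  1+1+1 = 1 carry 1
  1+1+1 = 1 carry 1
  1+0+1 = 0 carry 1
  1+0+1 = 0 carry 1
  0+0+1 = 1
  1+0 = 1
  0+1 = 1

0b111001100000001011001111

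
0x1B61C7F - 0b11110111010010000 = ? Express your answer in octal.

0x1B61C7F = 0o155416177 in octal.
0b11110111010010000 = 0o367220 in octal.
Subtract column by column in base 8:
  7-0 → 7
  7-2 → 5
  1-2 → 7 (borrow)
  6-7-1 → 6 (borrow)
  1-6-1 → 2 (borrow)
  4-3-1 → 0
  5-0 → 5
  5-0 → 5
  1-0 → 1

0o155026757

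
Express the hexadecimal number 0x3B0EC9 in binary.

Expand each hex digit to 4 bits: 3=0011 B=1011 0=0000 E=1110 C=1100 9=1001.

0b1110110000111011001001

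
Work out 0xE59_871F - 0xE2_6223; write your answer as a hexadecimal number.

0xD7724FC

Subtract column by column in base 16:
  F-3 → C
  1-2 → F (borrow)
  7-2-1 → 4
  8-6 → 2
  9-2 → 7
  5-E → 7 (borrow)
  E-0-1 → D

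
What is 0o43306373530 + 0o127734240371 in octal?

0o173242634121

Add column by column in base 8, right to left:
  0+1 = 1
  3+7 = 2 carry 1
  5+3+1 = 1 carry 1
  3+0+1 = 4
  7+4 = 3 carry 1
  3+2+1 = 6
  6+4 = 2 carry 1
  0+3+1 = 4
  3+7 = 2 carry 1
  3+7+1 = 3 carry 1
  4+2+1 = 7
  0+1 = 1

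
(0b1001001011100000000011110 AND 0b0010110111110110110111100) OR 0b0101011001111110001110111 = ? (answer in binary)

0b1001001011100000000011110 AND 0b0010110111110110110111100 = 0b0000000011100000000011100.
Then OR with 0b0101011001111110001110111.

0b101011011111110001111111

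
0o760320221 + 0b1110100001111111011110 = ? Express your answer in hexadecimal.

0o760320221 = 0x7C1A091 in hexadecimal.
0b1110100001111111011110 = 0x3A1FDE in hexadecimal.
Add column by column in base 16, right to left:
  1+E = F
  9+D = 6 carry 1
  0+F+1 = 0 carry 1
  A+1+1 = C
  1+A = B
  C+3 = F
  7+0 = 7

0x7FBC06F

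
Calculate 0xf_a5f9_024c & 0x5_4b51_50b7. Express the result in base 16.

AND each hex digit independently (no carries):
  f&5=5, a&4=0, 5&b=1, f&5=5, 9&1=1, 0&5=0, 2&0=0, 4&b=0, c&7=4

0x501510004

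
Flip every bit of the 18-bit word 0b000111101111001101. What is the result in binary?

Invert each bit: 000111101111001101 → 111000010000110010.

0b111000010000110010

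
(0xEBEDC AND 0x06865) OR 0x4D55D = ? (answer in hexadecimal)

0xEBEDC AND 0x06865 = 0x02844.
Then OR with 0x4D55D.

0x4FD5D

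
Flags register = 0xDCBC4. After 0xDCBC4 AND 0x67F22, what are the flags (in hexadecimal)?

0x44B00

AND each hex digit independently (no carries):
  D&6=4, C&7=4, B&F=B, C&2=0, 4&2=0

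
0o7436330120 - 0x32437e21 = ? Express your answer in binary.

0o7436330120 = 0b111100011110011011000001010000 in binary.
0x32437e21 = 0b110010010000110111111000100001 in binary.
Subtract column by column in base 2:
  0-1 → 1 (borrow)
  0-0-1 → 1 (borrow)
  0-0-1 → 1 (borrow)
  0-0-1 → 1 (borrow)
  1-0-1 → 0
  0-1 → 1 (borrow)
  1-0-1 → 0
  0-0 → 0
  0-0 → 0
  0-1 → 1 (borrow)
  0-1-1 → 0 (borrow)
  0-1-1 → 0 (borrow)
  1-1-1 → 1 (borrow)
  1-1-1 → 1 (borrow)
  0-1-1 → 0 (borrow)
  1-0-1 → 0
  1-1 → 0
  0-1 → 1 (borrow)
  0-0-1 → 1 (borrow)
  1-0-1 → 0
  1-0 → 1
  1-0 → 1
  1-1 → 0
  0-0 → 0
  0-0 → 0
  0-1 → 1 (borrow)
  1-0-1 → 0
  1-0 → 1
  1-1 → 0
  1-1 → 0

0b1010001101100011001000101111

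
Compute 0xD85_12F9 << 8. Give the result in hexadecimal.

0xD8512F900

Shifting left by 8 bits = 2 hex digits: append 2 zeros.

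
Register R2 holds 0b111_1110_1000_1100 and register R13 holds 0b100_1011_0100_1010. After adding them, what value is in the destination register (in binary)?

0b1100100111010110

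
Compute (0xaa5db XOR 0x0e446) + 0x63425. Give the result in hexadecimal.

First 0xaa5db XOR 0x0e446 = 0xa419d.
Add column by column in base 16, right to left:
  d+5 = 2 carry 1
  9+2+1 = c
  1+4 = 5
  4+3 = 7
  a+6 = 0 carry 1
  final carry 1

0x1075c2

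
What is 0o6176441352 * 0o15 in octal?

0o121155262742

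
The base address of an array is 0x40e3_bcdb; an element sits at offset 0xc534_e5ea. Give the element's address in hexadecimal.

Add column by column in base 16, right to left:
  b+a = 5 carry 1
  d+e+1 = c carry 1
  c+5+1 = 2 carry 1
  b+e+1 = a carry 1
  3+4+1 = 8
  e+3 = 1 carry 1
  0+5+1 = 6
  4+c = 0 carry 1
  final carry 1

0x10618a2c5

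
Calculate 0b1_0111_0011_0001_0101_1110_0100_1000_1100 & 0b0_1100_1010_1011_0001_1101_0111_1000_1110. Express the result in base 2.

0b001000010000100011100010010001100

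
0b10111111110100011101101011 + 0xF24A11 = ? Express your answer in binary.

0xF24A11 = 0b111100100100101000010001 in binary.
Add column by column in base 2, right to left:
  1+1 = 0 carry 1
  1+0+1 = 0 carry 1
  0+0+1 = 1
  1+0 = 1
  0+1 = 1
  1+0 = 1
  1+0 = 1
  0+0 = 0
  1+0 = 1
  1+1 = 0 carry 1
  1+0+1 = 0 carry 1
  0+1+1 = 0 carry 1
  0+0+1 = 1
  0+0 = 0
  1+1 = 0 carry 1
  0+0+1 = 1
  1+0 = 1
  1+1 = 0 carry 1
  1+0+1 = 0 carry 1
  1+0+1 = 0 carry 1
  1+1+1 = 1 carry 1
  1+1+1 = 1 carry 1
  1+1+1 = 1 carry 1
  1+1+1 = 1 carry 1
  0+0+1 = 1
  1+0 = 1

0b11111100011001000101111100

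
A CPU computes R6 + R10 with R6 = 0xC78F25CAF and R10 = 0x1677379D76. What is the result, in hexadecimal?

Add column by column in base 16, right to left:
  F+6 = 5 carry 1
  A+7+1 = 2 carry 1
  C+D+1 = A carry 1
  5+9+1 = F
  2+7 = 9
  F+3 = 2 carry 1
  8+7+1 = 0 carry 1
  7+7+1 = F
  C+6 = 2 carry 1
  0+1+1 = 2

0x22F029FA25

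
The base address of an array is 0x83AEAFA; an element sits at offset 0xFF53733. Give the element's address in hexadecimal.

0x1830222D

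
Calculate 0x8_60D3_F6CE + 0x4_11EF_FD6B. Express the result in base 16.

Add column by column in base 16, right to left:
  E+B = 9 carry 1
  C+6+1 = 3 carry 1
  6+D+1 = 4 carry 1
  F+F+1 = F carry 1
  3+F+1 = 3 carry 1
  D+E+1 = C carry 1
  0+1+1 = 2
  6+1 = 7
  8+4 = C

0xC72C3F439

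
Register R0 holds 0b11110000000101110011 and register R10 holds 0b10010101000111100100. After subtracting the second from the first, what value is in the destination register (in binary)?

Subtract column by column in base 2:
  1-0 → 1
  1-0 → 1
  0-1 → 1 (borrow)
  0-0-1 → 1 (borrow)
  1-0-1 → 0
  1-1 → 0
  1-1 → 0
  0-1 → 1 (borrow)
  1-1-1 → 1 (borrow)
  0-0-1 → 1 (borrow)
  0-0-1 → 1 (borrow)
  0-0-1 → 1 (borrow)
  0-1-1 → 0 (borrow)
  0-0-1 → 1 (borrow)
  0-1-1 → 0 (borrow)
  0-0-1 → 1 (borrow)
  1-1-1 → 1 (borrow)
  1-0-1 → 0
  1-0 → 1
  1-1 → 0

0b1011010111110001111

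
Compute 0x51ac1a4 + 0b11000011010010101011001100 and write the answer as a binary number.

0x51ac1a4 = 0b101000110101100000110100100 in binary.
Add column by column in base 2, right to left:
  0+0 = 0
  0+0 = 0
  1+1 = 0 carry 1
  0+1+1 = 0 carry 1
  0+0+1 = 1
  1+0 = 1
  0+1 = 1
  1+1 = 0 carry 1
  1+0+1 = 0 carry 1
  0+1+1 = 0 carry 1
  0+0+1 = 1
  0+1 = 1
  0+0 = 0
  0+1 = 1
  1+0 = 1
  1+0 = 1
  0+1 = 1
  1+0 = 1
  0+1 = 1
  1+1 = 0 carry 1
  1+0+1 = 0 carry 1
  0+0+1 = 1
  0+0 = 0
  0+0 = 0
  1+1 = 0 carry 1
  0+1+1 = 0 carry 1
  1+0+1 = 0 carry 1
  final carry 1

0b1000001001111110110001110000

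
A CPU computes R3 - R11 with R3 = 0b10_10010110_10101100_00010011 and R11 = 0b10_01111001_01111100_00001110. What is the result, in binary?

0b111010011000000000101

Subtract column by column in base 2:
  1-0 → 1
  1-1 → 0
  0-1 → 1 (borrow)
  0-1-1 → 0 (borrow)
  1-0-1 → 0
  0-0 → 0
  0-0 → 0
  0-0 → 0
  0-0 → 0
  0-0 → 0
  1-1 → 0
  1-1 → 0
  0-1 → 1 (borrow)
  1-1-1 → 1 (borrow)
  0-1-1 → 0 (borrow)
  1-0-1 → 0
  0-1 → 1 (borrow)
  1-0-1 → 0
  1-0 → 1
  0-1 → 1 (borrow)
  1-1-1 → 1 (borrow)
  0-1-1 → 0 (borrow)
  0-1-1 → 0 (borrow)
  1-0-1 → 0
  0-0 → 0
  1-1 → 0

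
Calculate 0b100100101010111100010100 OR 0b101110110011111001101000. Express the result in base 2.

OR bit by bit (1 where either bit is 1):
  100100101010111100010100
| 101110110011111001101000
= 101110111011111101111100

0b101110111011111101111100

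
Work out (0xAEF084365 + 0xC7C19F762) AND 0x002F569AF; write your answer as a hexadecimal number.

Add column by column in base 16, right to left:
  5+2 = 7
  6+6 = C
  3+7 = A
  4+F = 3 carry 1
  8+9+1 = 2 carry 1
  0+1+1 = 2
  F+C = B carry 1
  E+7+1 = 6 carry 1
  A+C+1 = 7 carry 1
  final carry 1
Sum = 0x176B223AC7; now AND with 0x002F569AF:
  1&0=0, 7&0=0, 6&0=0, B&2=2, 2&F=2, 2&5=0, 3&6=2, A&9=8, C&A=8, 7&F=7

0x2202887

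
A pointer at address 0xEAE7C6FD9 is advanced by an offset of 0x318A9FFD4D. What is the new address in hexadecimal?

0x40391C6D26

Add column by column in base 16, right to left:
  9+D = 6 carry 1
  D+4+1 = 2 carry 1
  F+D+1 = D carry 1
  6+F+1 = 6 carry 1
  C+F+1 = C carry 1
  7+9+1 = 1 carry 1
  E+A+1 = 9 carry 1
  A+8+1 = 3 carry 1
  E+1+1 = 0 carry 1
  0+3+1 = 4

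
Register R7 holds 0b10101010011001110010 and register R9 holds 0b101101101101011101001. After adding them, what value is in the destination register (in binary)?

Add column by column in base 2, right to left:
  0+1 = 1
  1+0 = 1
  0+0 = 0
  0+1 = 1
  1+0 = 1
  1+1 = 0 carry 1
  1+1+1 = 1 carry 1
  0+1+1 = 0 carry 1
  0+0+1 = 1
  1+1 = 0 carry 1
  1+0+1 = 0 carry 1
  0+1+1 = 0 carry 1
  0+1+1 = 0 carry 1
  1+0+1 = 0 carry 1
  0+1+1 = 0 carry 1
  1+1+1 = 1 carry 1
  0+0+1 = 1
  1+1 = 0 carry 1
  0+1+1 = 0 carry 1
  1+0+1 = 0 carry 1
  0+1+1 = 0 carry 1
  final carry 1

0b1000011000000101011011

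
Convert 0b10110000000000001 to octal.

0o260001

Group the bits in threes: 010 110 000 000 000 001 → 260001.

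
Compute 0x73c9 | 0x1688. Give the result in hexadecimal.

0x77c9

OR each hex digit independently (no carries):
  7|1=7, 3|6=7, c|8=c, 9|8=9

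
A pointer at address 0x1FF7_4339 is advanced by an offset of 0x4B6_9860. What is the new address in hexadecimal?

0x24ADDB99

Add column by column in base 16, right to left:
  9+0 = 9
  3+6 = 9
  3+8 = B
  4+9 = D
  7+6 = D
  F+B = A carry 1
  F+4+1 = 4 carry 1
  1+0+1 = 2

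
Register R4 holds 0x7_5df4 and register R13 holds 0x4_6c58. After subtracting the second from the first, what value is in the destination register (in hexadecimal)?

0x2f19c

Subtract column by column in base 16:
  4-8 → c (borrow)
  f-5-1 → 9
  d-c → 1
  5-6 → f (borrow)
  7-4-1 → 2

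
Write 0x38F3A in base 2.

0b111000111100111010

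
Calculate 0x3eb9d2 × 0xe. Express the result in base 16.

0x36e297c

Multiply each base-16 digit by 14, carrying:
  2×14 = 28 → write c carry 1
  d×14+1 = 183 → write 7 carry 11
  9×14+11 = 137 → write 9 carry 8
  b×14+8 = 162 → write 2 carry 10
  e×14+10 = 206 → write e carry 12
  3×14+12 = 54 → write 6 carry 3
  remaining carry: 3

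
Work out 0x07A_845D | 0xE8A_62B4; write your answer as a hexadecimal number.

OR each hex digit independently (no carries):
  0|E=E, 7|8=F, A|A=A, 8|6=E, 4|2=6, 5|B=F, D|4=D

0xEFAE6FD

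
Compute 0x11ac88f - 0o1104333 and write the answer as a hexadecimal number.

0x1163fb4

0o1104333 = 0x488db in hexadecimal.
Subtract column by column in base 16:
  f-b → 4
  8-d → b (borrow)
  8-8-1 → f (borrow)
  c-8-1 → 3
  a-4 → 6
  1-0 → 1
  1-0 → 1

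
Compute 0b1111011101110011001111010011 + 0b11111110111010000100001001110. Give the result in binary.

0b101111010101000011110000100001

Add column by column in base 2, right to left:
  1+0 = 1
  1+1 = 0 carry 1
  0+1+1 = 0 carry 1
  0+1+1 = 0 carry 1
  1+0+1 = 0 carry 1
  0+0+1 = 1
  1+1 = 0 carry 1
  1+0+1 = 0 carry 1
  1+0+1 = 0 carry 1
  1+0+1 = 0 carry 1
  0+0+1 = 1
  0+1 = 1
  1+0 = 1
  1+0 = 1
  0+0 = 0
  0+0 = 0
  1+1 = 0 carry 1
  1+0+1 = 0 carry 1
  1+1+1 = 1 carry 1
  0+1+1 = 0 carry 1
  1+1+1 = 1 carry 1
  1+0+1 = 0 carry 1
  1+1+1 = 1 carry 1
  0+1+1 = 0 carry 1
  1+1+1 = 1 carry 1
  1+1+1 = 1 carry 1
  1+1+1 = 1 carry 1
  1+1+1 = 1 carry 1
  0+1+1 = 0 carry 1
  final carry 1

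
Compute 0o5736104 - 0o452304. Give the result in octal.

0o5263600

Subtract column by column in base 8:
  4-4 → 0
  0-0 → 0
  1-3 → 6 (borrow)
  6-2-1 → 3
  3-5 → 6 (borrow)
  7-4-1 → 2
  5-0 → 5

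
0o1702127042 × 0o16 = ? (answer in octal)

Multiply each base-8 digit by 14, carrying:
  2×14 = 28 → write 4 carry 3
  4×14+3 = 59 → write 3 carry 7
  0×14+7 = 7 → write 7
  7×14 = 98 → write 2 carry 12
  2×14+12 = 40 → write 0 carry 5
  1×14+5 = 19 → write 3 carry 2
  2×14+2 = 30 → write 6 carry 3
  0×14+3 = 3 → write 3
  7×14 = 98 → write 2 carry 12
  1×14+12 = 26 → write 2 carry 3
  remaining carry: 3

0o32236302734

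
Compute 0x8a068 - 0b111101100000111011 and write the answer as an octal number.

0o1144055

0x8a068 = 0o2120150 in octal.
0b111101100000111011 = 0o754073 in octal.
Subtract column by column in base 8:
  0-3 → 5 (borrow)
  5-7-1 → 5 (borrow)
  1-0-1 → 0
  0-4 → 4 (borrow)
  2-5-1 → 4 (borrow)
  1-7-1 → 1 (borrow)
  2-0-1 → 1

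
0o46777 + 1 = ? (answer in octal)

The trailing 3 digits are 7 (max in base 8), so adding 1 cascades: they roll to 0 and the next digit up increments.

0o47000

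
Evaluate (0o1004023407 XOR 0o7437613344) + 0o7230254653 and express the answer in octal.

0o15664105616

First 0o1004023407 XOR 0o7437613344 = 0o6433630743.
Add column by column in base 8, right to left:
  3+3 = 6
  4+5 = 1 carry 1
  7+6+1 = 6 carry 1
  0+4+1 = 5
  3+5 = 0 carry 1
  6+2+1 = 1 carry 1
  3+0+1 = 4
  3+3 = 6
  4+2 = 6
  6+7 = 5 carry 1
  final carry 1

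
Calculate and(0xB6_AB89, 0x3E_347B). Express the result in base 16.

0x362009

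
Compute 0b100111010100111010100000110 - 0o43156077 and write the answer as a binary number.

0o43156077 = 0b100011001101110000111111 in binary.
Subtract column by column in base 2:
  0-1 → 1 (borrow)
  1-1-1 → 1 (borrow)
  1-1-1 → 1 (borrow)
  0-1-1 → 0 (borrow)
  0-1-1 → 0 (borrow)
  0-1-1 → 0 (borrow)
  0-0-1 → 1 (borrow)
  0-0-1 → 1 (borrow)
  1-0-1 → 0
  0-0 → 0
  1-1 → 0
  0-1 → 1 (borrow)
  1-1-1 → 1 (borrow)
  1-0-1 → 0
  1-1 → 0
  0-1 → 1 (borrow)
  0-0-1 → 1 (borrow)
  1-0-1 → 0
  0-1 → 1 (borrow)
  1-1-1 → 1 (borrow)
  0-0-1 → 1 (borrow)
  1-0-1 → 0
  1-0 → 1
  1-1 → 0
  0-0 → 0
  0-0 → 0
  1-0 → 1

0b100010111011001100011000111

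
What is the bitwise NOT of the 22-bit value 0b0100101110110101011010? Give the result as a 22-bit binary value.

Invert each bit: 0100101110110101011010 → 1011010001001010100101.

0b1011010001001010100101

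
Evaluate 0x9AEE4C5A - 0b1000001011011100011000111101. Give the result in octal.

0o22260103035

0x9AEE4C5A = 0o23273446132 in octal.
0b1000001011011100011000111101 = 0o1013343075 in octal.
Subtract column by column in base 8:
  2-5 → 5 (borrow)
  3-7-1 → 3 (borrow)
  1-0-1 → 0
  6-3 → 3
  4-4 → 0
  4-3 → 1
  3-3 → 0
  7-1 → 6
  2-0 → 2
  3-1 → 2
  2-0 → 2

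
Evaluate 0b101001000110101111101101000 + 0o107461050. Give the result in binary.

0b110010000011100000110010000

0o107461050 = 0b1000111100110001000101000 in binary.
Add column by column in base 2, right to left:
  0+0 = 0
  0+0 = 0
  0+0 = 0
  1+1 = 0 carry 1
  0+0+1 = 1
  1+1 = 0 carry 1
  1+0+1 = 0 carry 1
  0+0+1 = 1
  1+0 = 1
  1+1 = 0 carry 1
  1+0+1 = 0 carry 1
  1+0+1 = 0 carry 1
  1+0+1 = 0 carry 1
  0+1+1 = 0 carry 1
  1+1+1 = 1 carry 1
  0+0+1 = 1
  1+0 = 1
  1+1 = 0 carry 1
  0+1+1 = 0 carry 1
  0+1+1 = 0 carry 1
  0+1+1 = 0 carry 1
  1+0+1 = 0 carry 1
  0+0+1 = 1
  0+0 = 0
  1+1 = 0 carry 1
  0+0+1 = 1
  1+0 = 1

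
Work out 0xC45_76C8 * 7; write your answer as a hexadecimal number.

Multiply each base-16 digit by 7, carrying:
  8×7 = 56 → write 8 carry 3
  C×7+3 = 87 → write 7 carry 5
  6×7+5 = 47 → write F carry 2
  7×7+2 = 51 → write 3 carry 3
  5×7+3 = 38 → write 6 carry 2
  4×7+2 = 30 → write E carry 1
  C×7+1 = 85 → write 5 carry 5
  remaining carry: 5

0x55E63F78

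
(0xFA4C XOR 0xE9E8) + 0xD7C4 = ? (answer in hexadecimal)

First 0xFA4C XOR 0xE9E8 = 0x13A4.
Add column by column in base 16, right to left:
  4+4 = 8
  A+C = 6 carry 1
  3+7+1 = B
  1+D = E

0xEB68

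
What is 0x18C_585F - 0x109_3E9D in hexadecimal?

Subtract column by column in base 16:
  F-D → 2
  5-9 → C (borrow)
  8-E-1 → 9 (borrow)
  5-3-1 → 1
  C-9 → 3
  8-0 → 8
  1-1 → 0

0x8319C2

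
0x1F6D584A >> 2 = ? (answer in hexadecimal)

2 bits is not a whole number of base-16 digits; in binary: 11111011011010101100001001010 >> 2 = 111110110110101011000010010.

0x7DB5612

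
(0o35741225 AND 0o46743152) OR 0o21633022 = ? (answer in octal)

0o25773022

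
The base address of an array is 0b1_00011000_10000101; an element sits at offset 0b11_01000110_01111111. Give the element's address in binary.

0b1000101111100000100

Add column by column in base 2, right to left:
  1+1 = 0 carry 1
  0+1+1 = 0 carry 1
  1+1+1 = 1 carry 1
  0+1+1 = 0 carry 1
  0+1+1 = 0 carry 1
  0+1+1 = 0 carry 1
  0+1+1 = 0 carry 1
  1+0+1 = 0 carry 1
  0+0+1 = 1
  0+1 = 1
  0+1 = 1
  1+0 = 1
  1+0 = 1
  0+0 = 0
  0+1 = 1
  0+0 = 0
  1+1 = 0 carry 1
  0+1+1 = 0 carry 1
  final carry 1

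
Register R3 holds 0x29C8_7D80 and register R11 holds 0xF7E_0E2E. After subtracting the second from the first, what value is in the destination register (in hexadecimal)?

0x1A4A6F52

Subtract column by column in base 16:
  0-E → 2 (borrow)
  8-2-1 → 5
  D-E → F (borrow)
  7-0-1 → 6
  8-E → A (borrow)
  C-7-1 → 4
  9-F → A (borrow)
  2-0-1 → 1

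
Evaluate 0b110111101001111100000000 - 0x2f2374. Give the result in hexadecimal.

0b110111101001111100000000 = 0xde9f00 in hexadecimal.
Subtract column by column in base 16:
  0-4 → c (borrow)
  0-7-1 → 8 (borrow)
  f-3-1 → b
  9-2 → 7
  e-f → f (borrow)
  d-2-1 → a

0xaf7b8c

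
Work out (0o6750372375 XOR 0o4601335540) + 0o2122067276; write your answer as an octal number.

0o4273137133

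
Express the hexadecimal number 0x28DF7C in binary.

0b1010001101111101111100

Expand each hex digit to 4 bits: 2=0010 8=1000 D=1101 F=1111 7=0111 C=1100.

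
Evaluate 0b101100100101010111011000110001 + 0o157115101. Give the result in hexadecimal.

0b101100100101010111011000110001 = 0x2C957631 in hexadecimal.
0o157115101 = 0x1BC9A41 in hexadecimal.
Add column by column in base 16, right to left:
  1+1 = 2
  3+4 = 7
  6+A = 0 carry 1
  7+9+1 = 1 carry 1
  5+C+1 = 2 carry 1
  9+B+1 = 5 carry 1
  C+1+1 = E
  2+0 = 2

0x2E521072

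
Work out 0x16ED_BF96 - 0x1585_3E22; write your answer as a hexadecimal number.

0x1688174

Subtract column by column in base 16:
  6-2 → 4
  9-2 → 7
  F-E → 1
  B-3 → 8
  D-5 → 8
  E-8 → 6
  6-5 → 1
  1-1 → 0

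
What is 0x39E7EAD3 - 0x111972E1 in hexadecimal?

0x28CE77F2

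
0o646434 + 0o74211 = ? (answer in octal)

Add column by column in base 8, right to left:
  4+1 = 5
  3+1 = 4
  4+2 = 6
  6+4 = 2 carry 1
  4+7+1 = 4 carry 1
  6+0+1 = 7

0o742645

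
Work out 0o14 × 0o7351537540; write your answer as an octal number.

Multiply each base-8 digit by 12, carrying:
  0×12 = 0 → write 0
  4×12 = 48 → write 0 carry 6
  5×12+6 = 66 → write 2 carry 8
  7×12+8 = 92 → write 4 carry 11
  3×12+11 = 47 → write 7 carry 5
  5×12+5 = 65 → write 1 carry 8
  1×12+8 = 20 → write 4 carry 2
  5×12+2 = 62 → write 6 carry 7
  3×12+7 = 43 → write 3 carry 5
  7×12+5 = 89 → write 1 carry 11
  remaining carry: 13

0o131364174200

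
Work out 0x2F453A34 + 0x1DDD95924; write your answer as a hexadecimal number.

0x20D1E9358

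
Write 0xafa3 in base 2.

Expand each hex digit to 4 bits: a=1010 f=1111 a=1010 3=0011.

0b1010111110100011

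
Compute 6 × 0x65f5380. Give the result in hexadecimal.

0x263bf500

Multiply each base-16 digit by 6, carrying:
  0×6 = 0 → write 0
  8×6 = 48 → write 0 carry 3
  3×6+3 = 21 → write 5 carry 1
  5×6+1 = 31 → write f carry 1
  f×6+1 = 91 → write b carry 5
  5×6+5 = 35 → write 3 carry 2
  6×6+2 = 38 → write 6 carry 2
  remaining carry: 2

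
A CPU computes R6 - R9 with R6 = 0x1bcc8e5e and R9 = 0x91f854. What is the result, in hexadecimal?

Subtract column by column in base 16:
  e-4 → a
  5-5 → 0
  e-8 → 6
  8-f → 9 (borrow)
  c-1-1 → a
  c-9 → 3
  b-0 → b
  1-0 → 1

0x1b3a960a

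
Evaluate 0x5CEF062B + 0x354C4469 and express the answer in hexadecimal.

Add column by column in base 16, right to left:
  B+9 = 4 carry 1
  2+6+1 = 9
  6+4 = A
  0+4 = 4
  F+C = B carry 1
  E+4+1 = 3 carry 1
  C+5+1 = 2 carry 1
  5+3+1 = 9

0x923B4A94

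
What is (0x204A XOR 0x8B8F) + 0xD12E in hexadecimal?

0x17CF3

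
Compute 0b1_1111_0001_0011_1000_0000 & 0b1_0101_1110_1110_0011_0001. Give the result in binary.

AND bit by bit (1 only where both bits are 1):
  111110001001110000000
& 101011110111000110001
= 101010000001000000000

0b101010000001000000000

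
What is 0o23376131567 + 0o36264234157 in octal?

0o61662365746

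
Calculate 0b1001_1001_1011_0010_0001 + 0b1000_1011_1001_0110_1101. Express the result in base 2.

Add column by column in base 2, right to left:
  1+1 = 0 carry 1
  0+0+1 = 1
  0+1 = 1
  0+1 = 1
  0+0 = 0
  1+1 = 0 carry 1
  0+1+1 = 0 carry 1
  0+0+1 = 1
  1+1 = 0 carry 1
  1+0+1 = 0 carry 1
  0+0+1 = 1
  1+1 = 0 carry 1
  1+1+1 = 1 carry 1
  0+1+1 = 0 carry 1
  0+0+1 = 1
  1+1 = 0 carry 1
  1+0+1 = 0 carry 1
  0+0+1 = 1
  0+0 = 0
  1+1 = 0 carry 1
  final carry 1

0b100100101010010001110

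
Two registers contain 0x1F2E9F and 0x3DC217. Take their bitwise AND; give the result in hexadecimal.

0x1D0217

AND each hex digit independently (no carries):
  1&3=1, F&D=D, 2&C=0, E&2=2, 9&1=1, F&7=7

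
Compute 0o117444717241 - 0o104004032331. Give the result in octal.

0o13440664710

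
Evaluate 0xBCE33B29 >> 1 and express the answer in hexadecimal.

0x5E719D94

1 bits is not a whole number of base-16 digits; in binary: 10111100111000110011101100101001 >> 1 = 1011110011100011001110110010100.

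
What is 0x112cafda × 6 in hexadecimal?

0x670c1f1c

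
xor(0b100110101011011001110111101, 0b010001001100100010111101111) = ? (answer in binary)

0b110111100111111011001010010

XOR bit by bit (1 where the bits differ):
  100110101011011001110111101
^ 010001001100100010111101111
= 110111100111111011001010010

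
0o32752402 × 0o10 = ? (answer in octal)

0o327524020

Multiply each base-8 digit by 8, carrying:
  2×8 = 16 → write 0 carry 2
  0×8+2 = 2 → write 2
  4×8 = 32 → write 0 carry 4
  2×8+4 = 20 → write 4 carry 2
  5×8+2 = 42 → write 2 carry 5
  7×8+5 = 61 → write 5 carry 7
  2×8+7 = 23 → write 7 carry 2
  3×8+2 = 26 → write 2 carry 3
  remaining carry: 3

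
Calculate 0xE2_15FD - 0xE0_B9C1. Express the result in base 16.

Subtract column by column in base 16:
  D-1 → C
  F-C → 3
  5-9 → C (borrow)
  1-B-1 → 5 (borrow)
  2-0-1 → 1
  E-E → 0

0x15C3C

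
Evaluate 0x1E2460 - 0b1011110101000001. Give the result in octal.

0x1E2460 = 0o7422140 in octal.
0b1011110101000001 = 0o136501 in octal.
Subtract column by column in base 8:
  0-1 → 7 (borrow)
  4-0-1 → 3
  1-5 → 4 (borrow)
  2-6-1 → 3 (borrow)
  2-3-1 → 6 (borrow)
  4-1-1 → 2
  7-0 → 7

0o7263437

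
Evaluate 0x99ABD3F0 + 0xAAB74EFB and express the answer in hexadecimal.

0x1446322EB

Add column by column in base 16, right to left:
  0+B = B
  F+F = E carry 1
  3+E+1 = 2 carry 1
  D+4+1 = 2 carry 1
  B+7+1 = 3 carry 1
  A+B+1 = 6 carry 1
  9+A+1 = 4 carry 1
  9+A+1 = 4 carry 1
  final carry 1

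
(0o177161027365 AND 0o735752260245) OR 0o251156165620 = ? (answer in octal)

0o375156165665

0o177161027365 AND 0o735752260245 = 0o135140020245.
Then OR with 0o251156165620.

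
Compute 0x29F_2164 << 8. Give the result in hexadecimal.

Shifting left by 8 bits = 2 hex digits: append 2 zeros.

0x29F216400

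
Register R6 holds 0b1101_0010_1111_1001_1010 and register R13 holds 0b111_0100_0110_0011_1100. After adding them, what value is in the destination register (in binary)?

0b101000111010111010110

Add column by column in base 2, right to left:
  0+0 = 0
  1+0 = 1
  0+1 = 1
  1+1 = 0 carry 1
  1+1+1 = 1 carry 1
  0+1+1 = 0 carry 1
  0+0+1 = 1
  1+0 = 1
  1+0 = 1
  1+1 = 0 carry 1
  1+1+1 = 1 carry 1
  1+0+1 = 0 carry 1
  0+0+1 = 1
  1+0 = 1
  0+1 = 1
  0+0 = 0
  1+1 = 0 carry 1
  0+1+1 = 0 carry 1
  1+1+1 = 1 carry 1
  1+0+1 = 0 carry 1
  final carry 1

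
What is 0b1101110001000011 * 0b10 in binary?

0b11011100010000110

Multiply each base-2 digit by 2, carrying:
  1×2 = 2 → write 0 carry 1
  1×2+1 = 3 → write 1 carry 1
  0×2+1 = 1 → write 1
  0×2 = 0 → write 0
  0×2 = 0 → write 0
  0×2 = 0 → write 0
  1×2 = 2 → write 0 carry 1
  0×2+1 = 1 → write 1
  0×2 = 0 → write 0
  0×2 = 0 → write 0
  1×2 = 2 → write 0 carry 1
  1×2+1 = 3 → write 1 carry 1
  1×2+1 = 3 → write 1 carry 1
  0×2+1 = 1 → write 1
  1×2 = 2 → write 0 carry 1
  1×2+1 = 3 → write 1 carry 1
  remaining carry: 1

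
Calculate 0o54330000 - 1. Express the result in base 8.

0o54327777

The trailing 4 digits are 0, so subtracting 1 borrows through: they become 7 and the next digit up decrements.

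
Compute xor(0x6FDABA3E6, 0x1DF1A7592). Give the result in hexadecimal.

0x722B1D674

XOR each hex digit independently (no carries):
  6^1=7, F^D=2, D^F=2, A^1=B, B^A=1, A^7=D, 3^5=6, E^9=7, 6^2=4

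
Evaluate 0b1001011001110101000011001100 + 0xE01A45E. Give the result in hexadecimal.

0b1001011001110101000011001100 = 0x96750CC in hexadecimal.
Add column by column in base 16, right to left:
  C+E = A carry 1
  C+5+1 = 2 carry 1
  0+4+1 = 5
  5+A = F
  7+1 = 8
  6+0 = 6
  9+E = 7 carry 1
  final carry 1

0x1768F52A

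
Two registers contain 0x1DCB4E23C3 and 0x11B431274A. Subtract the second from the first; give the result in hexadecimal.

0xC171CFC79

Subtract column by column in base 16:
  3-A → 9 (borrow)
  C-4-1 → 7
  3-7 → C (borrow)
  2-2-1 → F (borrow)
  E-1-1 → C
  4-3 → 1
  B-4 → 7
  C-B → 1
  D-1 → C
  1-1 → 0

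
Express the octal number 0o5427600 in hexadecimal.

0x162F80

Each octal digit is 3 bits: 5=101 4=100 2=010 7=111 6=110 0=000 0=000.
Group the bits into nibbles: 0001 0110 0010 1111 1000 0000 → 162F80.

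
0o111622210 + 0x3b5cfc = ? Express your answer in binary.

0b1011000101000000110000100

0o111622210 = 0b1001001110010010010001000 in binary.
0x3b5cfc = 0b1110110101110011111100 in binary.
Add column by column in base 2, right to left:
  0+0 = 0
  0+0 = 0
  0+1 = 1
  1+1 = 0 carry 1
  0+1+1 = 0 carry 1
  0+1+1 = 0 carry 1
  0+1+1 = 0 carry 1
  1+1+1 = 1 carry 1
  0+0+1 = 1
  0+0 = 0
  1+1 = 0 carry 1
  0+1+1 = 0 carry 1
  0+1+1 = 0 carry 1
  1+0+1 = 0 carry 1
  0+1+1 = 0 carry 1
  0+0+1 = 1
  1+1 = 0 carry 1
  1+1+1 = 1 carry 1
  1+0+1 = 0 carry 1
  0+1+1 = 0 carry 1
  0+1+1 = 0 carry 1
  1+1+1 = 1 carry 1
  0+0+1 = 1
  0+0 = 0
  1+0 = 1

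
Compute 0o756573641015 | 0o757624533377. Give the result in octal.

0o757777773377

OR each oct digit independently (no carries):
  7|7=7, 5|5=5, 6|7=7, 5|6=7, 7|2=7, 3|4=7, 6|5=7, 4|3=7, 1|3=3, 0|3=3, 1|7=7, 5|7=7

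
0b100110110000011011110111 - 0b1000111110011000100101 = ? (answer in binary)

Subtract column by column in base 2:
  1-1 → 0
  1-0 → 1
  1-1 → 0
  0-0 → 0
  1-0 → 1
  1-1 → 0
  1-0 → 1
  1-0 → 1
  0-0 → 0
  1-1 → 0
  1-1 → 0
  0-0 → 0
  0-0 → 0
  0-1 → 1 (borrow)
  0-1-1 → 0 (borrow)
  0-1-1 → 0 (borrow)
  1-1-1 → 1 (borrow)
  1-1-1 → 1 (borrow)
  0-0-1 → 1 (borrow)
  1-0-1 → 0
  1-0 → 1
  0-1 → 1 (borrow)
  0-0-1 → 1 (borrow)
  1-0-1 → 0

0b11101110010000011010010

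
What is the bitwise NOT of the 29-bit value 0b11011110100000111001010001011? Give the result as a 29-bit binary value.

Invert each bit: 11011110100000111001010001011 → 00100001011111000110101110100.

0b00100001011111000110101110100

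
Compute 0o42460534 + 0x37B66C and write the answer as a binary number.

0o42460534 = 0b100010100110000101011100 in binary.
0x37B66C = 0b1101111011011001101100 in binary.
Add column by column in base 2, right to left:
  0+0 = 0
  0+0 = 0
  1+1 = 0 carry 1
  1+1+1 = 1 carry 1
  1+0+1 = 0 carry 1
  0+1+1 = 0 carry 1
  1+1+1 = 1 carry 1
  0+0+1 = 1
  1+0 = 1
  0+1 = 1
  0+1 = 1
  0+0 = 0
  0+1 = 1
  1+1 = 0 carry 1
  1+0+1 = 0 carry 1
  0+1+1 = 0 carry 1
  0+1+1 = 0 carry 1
  1+1+1 = 1 carry 1
  0+1+1 = 0 carry 1
  1+0+1 = 0 carry 1
  0+1+1 = 0 carry 1
  0+1+1 = 0 carry 1
  0+0+1 = 1
  1+0 = 1

0b110000100001011111001000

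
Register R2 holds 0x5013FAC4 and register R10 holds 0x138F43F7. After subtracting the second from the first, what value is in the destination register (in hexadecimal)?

0x3C84B6CD

Subtract column by column in base 16:
  4-7 → D (borrow)
  C-F-1 → C (borrow)
  A-3-1 → 6
  F-4 → B
  3-F → 4 (borrow)
  1-8-1 → 8 (borrow)
  0-3-1 → C (borrow)
  5-1-1 → 3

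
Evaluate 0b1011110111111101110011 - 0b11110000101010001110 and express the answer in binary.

0b1000000111010011100101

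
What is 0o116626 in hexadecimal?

0x9D96

Each octal digit is 3 bits: 1=001 1=001 6=110 6=110 2=010 6=110.
Group the bits into nibbles: 1001 1101 1001 0110 → 9D96.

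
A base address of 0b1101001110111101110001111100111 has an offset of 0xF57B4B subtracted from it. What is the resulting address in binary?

0b1101000111010010110100010011100

0xF57B4B = 0b111101010111101101001011 in binary.
Subtract column by column in base 2:
  1-1 → 0
  1-1 → 0
  1-0 → 1
  0-1 → 1 (borrow)
  0-0-1 → 1 (borrow)
  1-0-1 → 0
  1-1 → 0
  1-0 → 1
  1-1 → 0
  1-1 → 0
  0-0 → 0
  0-1 → 1 (borrow)
  0-1-1 → 0 (borrow)
  1-1-1 → 1 (borrow)
  1-1-1 → 1 (borrow)
  1-0-1 → 0
  0-1 → 1 (borrow)
  1-0-1 → 0
  1-1 → 0
  1-0 → 1
  1-1 → 0
  0-1 → 1 (borrow)
  1-1-1 → 1 (borrow)
  1-1-1 → 1 (borrow)
  1-0-1 → 0
  0-0 → 0
  0-0 → 0
  1-0 → 1
  0-0 → 0
  1-0 → 1
  1-0 → 1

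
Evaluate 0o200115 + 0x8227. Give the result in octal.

0o301164

0x8227 = 0o101047 in octal.
Add column by column in base 8, right to left:
  5+7 = 4 carry 1
  1+4+1 = 6
  1+0 = 1
  0+1 = 1
  0+0 = 0
  2+1 = 3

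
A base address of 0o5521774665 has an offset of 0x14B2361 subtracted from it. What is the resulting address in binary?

0b101011111111001101011001010100

0o5521774665 = 0b101101010001111111100110110101 in binary.
0x14B2361 = 0b1010010110010001101100001 in binary.
Subtract column by column in base 2:
  1-1 → 0
  0-0 → 0
  1-0 → 1
  0-0 → 0
  1-0 → 1
  1-1 → 0
  0-1 → 1 (borrow)
  1-0-1 → 0
  1-1 → 0
  0-1 → 1 (borrow)
  0-0-1 → 1 (borrow)
  1-0-1 → 0
  1-0 → 1
  1-1 → 0
  1-0 → 1
  1-0 → 1
  1-1 → 0
  1-1 → 0
  1-0 → 1
  0-1 → 1 (borrow)
  0-0-1 → 1 (borrow)
  0-0-1 → 1 (borrow)
  1-1-1 → 1 (borrow)
  0-0-1 → 1 (borrow)
  1-1-1 → 1 (borrow)
  0-0-1 → 1 (borrow)
  1-0-1 → 0
  1-0 → 1
  0-0 → 0
  1-0 → 1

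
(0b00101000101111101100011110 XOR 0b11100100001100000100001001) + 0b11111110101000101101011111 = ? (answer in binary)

0b111001011001100010101110110

First 0b00101000101111101100011110 XOR 0b11100100001100000100001001 = 0b11001100100011101000010111.
Add column by column in base 2, right to left:
  1+1 = 0 carry 1
  1+1+1 = 1 carry 1
  1+1+1 = 1 carry 1
  0+1+1 = 0 carry 1
  1+1+1 = 1 carry 1
  0+0+1 = 1
  0+1 = 1
  0+0 = 0
  0+1 = 1
  1+1 = 0 carry 1
  0+0+1 = 1
  1+1 = 0 carry 1
  1+0+1 = 0 carry 1
  1+0+1 = 0 carry 1
  0+0+1 = 1
  0+1 = 1
  0+0 = 0
  1+1 = 0 carry 1
  0+0+1 = 1
  0+1 = 1
  1+1 = 0 carry 1
  1+1+1 = 1 carry 1
  0+1+1 = 0 carry 1
  0+1+1 = 0 carry 1
  1+1+1 = 1 carry 1
  1+1+1 = 1 carry 1
  final carry 1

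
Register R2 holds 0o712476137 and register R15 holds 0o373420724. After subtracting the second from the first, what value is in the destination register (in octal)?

0o317055213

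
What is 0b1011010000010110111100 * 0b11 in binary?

Multiply each base-2 digit by 3, carrying:
  0×3 = 0 → write 0
  0×3 = 0 → write 0
  1×3 = 3 → write 1 carry 1
  1×3+1 = 4 → write 0 carry 2
  1×3+2 = 5 → write 1 carry 2
  1×3+2 = 5 → write 1 carry 2
  0×3+2 = 2 → write 0 carry 1
  1×3+1 = 4 → write 0 carry 2
  1×3+2 = 5 → write 1 carry 2
  0×3+2 = 2 → write 0 carry 1
  1×3+1 = 4 → write 0 carry 2
  0×3+2 = 2 → write 0 carry 1
  0×3+1 = 1 → write 1
  0×3 = 0 → write 0
  0×3 = 0 → write 0
  0×3 = 0 → write 0
  1×3 = 3 → write 1 carry 1
  0×3+1 = 1 → write 1
  1×3 = 3 → write 1 carry 1
  1×3+1 = 4 → write 0 carry 2
  0×3+2 = 2 → write 0 carry 1
  1×3+1 = 4 → write 0 carry 2
  remaining carry: 10

0b100001110001000100110100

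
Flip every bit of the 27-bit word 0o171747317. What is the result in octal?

0o606030460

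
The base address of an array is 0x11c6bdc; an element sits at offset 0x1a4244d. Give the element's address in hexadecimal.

Add column by column in base 16, right to left:
  c+d = 9 carry 1
  d+4+1 = 2 carry 1
  b+4+1 = 0 carry 1
  6+2+1 = 9
  c+4 = 0 carry 1
  1+a+1 = c
  1+1 = 2

0x2c09029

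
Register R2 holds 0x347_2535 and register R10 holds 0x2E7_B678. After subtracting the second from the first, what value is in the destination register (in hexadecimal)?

Subtract column by column in base 16:
  5-8 → D (borrow)
  3-7-1 → B (borrow)
  5-6-1 → E (borrow)
  2-B-1 → 6 (borrow)
  7-7-1 → F (borrow)
  4-E-1 → 5 (borrow)
  3-2-1 → 0

0x5F6EBD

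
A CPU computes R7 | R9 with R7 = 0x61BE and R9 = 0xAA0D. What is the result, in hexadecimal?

OR each hex digit independently (no carries):
  6|A=E, 1|A=B, B|0=B, E|D=F

0xEBBF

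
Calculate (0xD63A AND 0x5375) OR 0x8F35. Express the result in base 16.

0xDF35

0xD63A AND 0x5375 = 0x5230.
Then OR with 0x8F35.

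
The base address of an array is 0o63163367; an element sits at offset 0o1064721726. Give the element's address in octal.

0o1150105315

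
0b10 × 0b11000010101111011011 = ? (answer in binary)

Multiply each base-2 digit by 2, carrying:
  1×2 = 2 → write 0 carry 1
  1×2+1 = 3 → write 1 carry 1
  0×2+1 = 1 → write 1
  1×2 = 2 → write 0 carry 1
  1×2+1 = 3 → write 1 carry 1
  0×2+1 = 1 → write 1
  1×2 = 2 → write 0 carry 1
  1×2+1 = 3 → write 1 carry 1
  1×2+1 = 3 → write 1 carry 1
  1×2+1 = 3 → write 1 carry 1
  0×2+1 = 1 → write 1
  1×2 = 2 → write 0 carry 1
  0×2+1 = 1 → write 1
  1×2 = 2 → write 0 carry 1
  0×2+1 = 1 → write 1
  0×2 = 0 → write 0
  0×2 = 0 → write 0
  0×2 = 0 → write 0
  1×2 = 2 → write 0 carry 1
  1×2+1 = 3 → write 1 carry 1
  remaining carry: 1

0b110000101011110110110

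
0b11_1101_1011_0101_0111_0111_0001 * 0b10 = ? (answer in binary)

0b111101101101010111011100010

Multiply each base-2 digit by 2, carrying:
  1×2 = 2 → write 0 carry 1
  0×2+1 = 1 → write 1
  0×2 = 0 → write 0
  0×2 = 0 → write 0
  1×2 = 2 → write 0 carry 1
  1×2+1 = 3 → write 1 carry 1
  1×2+1 = 3 → write 1 carry 1
  0×2+1 = 1 → write 1
  1×2 = 2 → write 0 carry 1
  1×2+1 = 3 → write 1 carry 1
  1×2+1 = 3 → write 1 carry 1
  0×2+1 = 1 → write 1
  1×2 = 2 → write 0 carry 1
  0×2+1 = 1 → write 1
  1×2 = 2 → write 0 carry 1
  0×2+1 = 1 → write 1
  1×2 = 2 → write 0 carry 1
  1×2+1 = 3 → write 1 carry 1
  0×2+1 = 1 → write 1
  1×2 = 2 → write 0 carry 1
  1×2+1 = 3 → write 1 carry 1
  0×2+1 = 1 → write 1
  1×2 = 2 → write 0 carry 1
  1×2+1 = 3 → write 1 carry 1
  1×2+1 = 3 → write 1 carry 1
  1×2+1 = 3 → write 1 carry 1
  remaining carry: 1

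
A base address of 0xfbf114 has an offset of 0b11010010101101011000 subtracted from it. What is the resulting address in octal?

0xfbf114 = 0o76770424 in octal.
0b11010010101101011000 = 0o3225530 in octal.
Subtract column by column in base 8:
  4-0 → 4
  2-3 → 7 (borrow)
  4-5-1 → 6 (borrow)
  0-5-1 → 2 (borrow)
  7-2-1 → 4
  7-2 → 5
  6-3 → 3
  7-0 → 7

0o73542674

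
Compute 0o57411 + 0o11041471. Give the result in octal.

0o11121102

Add column by column in base 8, right to left:
  1+1 = 2
  1+7 = 0 carry 1
  4+4+1 = 1 carry 1
  7+1+1 = 1 carry 1
  5+4+1 = 2 carry 1
  0+0+1 = 1
  0+1 = 1
  0+1 = 1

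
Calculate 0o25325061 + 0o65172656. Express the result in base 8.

Add column by column in base 8, right to left:
  1+6 = 7
  6+5 = 3 carry 1
  0+6+1 = 7
  5+2 = 7
  2+7 = 1 carry 1
  3+1+1 = 5
  5+5 = 2 carry 1
  2+6+1 = 1 carry 1
  final carry 1

0o112517737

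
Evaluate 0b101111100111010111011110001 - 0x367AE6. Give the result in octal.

0b101111100111010111011110001 = 0o574727361 in octal.
0x367AE6 = 0o15475346 in octal.
Subtract column by column in base 8:
  1-6 → 3 (borrow)
  6-4-1 → 1
  3-3 → 0
  7-5 → 2
  2-7 → 3 (borrow)
  7-4-1 → 2
  4-5 → 7 (borrow)
  7-1-1 → 5
  5-0 → 5

0o557232013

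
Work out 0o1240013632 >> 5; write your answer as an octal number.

0o25000274

5 bits is not a whole number of base-8 digits; in binary: 1010100000000001011110011010 >> 5 = 10101000000000010111100.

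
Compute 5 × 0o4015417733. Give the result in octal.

0o24103517507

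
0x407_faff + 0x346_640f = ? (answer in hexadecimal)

Add column by column in base 16, right to left:
  f+f = e carry 1
  f+0+1 = 0 carry 1
  a+4+1 = f
  f+6 = 5 carry 1
  7+6+1 = e
  0+4 = 4
  4+3 = 7

0x74e5f0e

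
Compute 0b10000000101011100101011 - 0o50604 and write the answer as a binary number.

0b10000000000010110100111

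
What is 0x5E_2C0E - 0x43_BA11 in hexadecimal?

0x1A71FD

Subtract column by column in base 16:
  E-1 → D
  0-1 → F (borrow)
  C-A-1 → 1
  2-B → 7 (borrow)
  E-3-1 → A
  5-4 → 1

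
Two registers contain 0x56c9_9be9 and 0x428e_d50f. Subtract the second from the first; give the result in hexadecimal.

0x143ac6da

Subtract column by column in base 16:
  9-f → a (borrow)
  e-0-1 → d
  b-5 → 6
  9-d → c (borrow)
  9-e-1 → a (borrow)
  c-8-1 → 3
  6-2 → 4
  5-4 → 1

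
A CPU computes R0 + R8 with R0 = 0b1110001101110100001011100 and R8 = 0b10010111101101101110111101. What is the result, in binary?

0b100001001011100010000011001

Add column by column in base 2, right to left:
  0+1 = 1
  0+0 = 0
  1+1 = 0 carry 1
  1+1+1 = 1 carry 1
  1+1+1 = 1 carry 1
  0+1+1 = 0 carry 1
  1+0+1 = 0 carry 1
  0+1+1 = 0 carry 1
  0+1+1 = 0 carry 1
  0+1+1 = 0 carry 1
  0+0+1 = 1
  1+1 = 0 carry 1
  0+1+1 = 0 carry 1
  1+0+1 = 0 carry 1
  1+1+1 = 1 carry 1
  1+1+1 = 1 carry 1
  0+0+1 = 1
  1+1 = 0 carry 1
  1+1+1 = 1 carry 1
  0+1+1 = 0 carry 1
  0+1+1 = 0 carry 1
  0+0+1 = 1
  1+1 = 0 carry 1
  1+0+1 = 0 carry 1
  1+0+1 = 0 carry 1
  0+1+1 = 0 carry 1
  final carry 1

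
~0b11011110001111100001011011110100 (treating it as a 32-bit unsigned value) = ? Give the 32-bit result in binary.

0b00100001110000011110100100001011

Invert each bit: 11011110001111100001011011110100 → 00100001110000011110100100001011.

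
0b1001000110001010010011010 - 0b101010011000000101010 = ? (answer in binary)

Subtract column by column in base 2:
  0-0 → 0
  1-1 → 0
  0-0 → 0
  1-1 → 0
  1-0 → 1
  0-1 → 1 (borrow)
  0-0-1 → 1 (borrow)
  1-0-1 → 0
  0-0 → 0
  0-0 → 0
  1-0 → 1
  0-0 → 0
  1-1 → 0
  0-1 → 1 (borrow)
  0-0-1 → 1 (borrow)
  0-0-1 → 1 (borrow)
  1-1-1 → 1 (borrow)
  1-0-1 → 0
  0-1 → 1 (borrow)
  0-0-1 → 1 (borrow)
  0-1-1 → 0 (borrow)
  1-0-1 → 0
  0-0 → 0
  0-0 → 0
  1-0 → 1

0b1000011011110010001110000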